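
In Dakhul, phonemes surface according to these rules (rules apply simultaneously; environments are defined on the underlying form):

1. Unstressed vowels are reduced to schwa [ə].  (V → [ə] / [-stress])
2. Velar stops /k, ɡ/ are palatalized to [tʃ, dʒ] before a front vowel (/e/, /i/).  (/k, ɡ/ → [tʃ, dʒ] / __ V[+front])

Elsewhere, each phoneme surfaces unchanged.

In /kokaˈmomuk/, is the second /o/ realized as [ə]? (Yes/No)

/o/ — between /m/ and /m/; rule 1 does not apply here → [o].
The actual realization is [o], not [ə].

No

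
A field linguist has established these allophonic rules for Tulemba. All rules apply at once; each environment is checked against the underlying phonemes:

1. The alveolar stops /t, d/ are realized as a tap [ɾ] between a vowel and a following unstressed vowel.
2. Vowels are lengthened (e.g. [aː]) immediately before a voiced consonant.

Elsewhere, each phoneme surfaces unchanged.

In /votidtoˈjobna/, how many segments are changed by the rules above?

4

Segments that undergo a rule: /t/ → [ɾ] (rule 1); /i/ → [iː] (rule 2); /o/ → [oː] (rule 2); /o/ → [oː] (rule 2).
All other segments surface unchanged.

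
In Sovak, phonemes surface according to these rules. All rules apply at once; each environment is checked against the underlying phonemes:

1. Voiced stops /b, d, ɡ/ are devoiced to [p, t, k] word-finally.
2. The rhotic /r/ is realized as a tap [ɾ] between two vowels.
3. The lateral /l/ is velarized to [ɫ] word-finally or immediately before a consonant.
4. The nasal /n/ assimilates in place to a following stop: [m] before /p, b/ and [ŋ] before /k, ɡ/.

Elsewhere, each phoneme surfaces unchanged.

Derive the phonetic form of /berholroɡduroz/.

[berhoɫroɡduɾoz]

/b/ (word-initial): rule 1 targets it, but not word-finally → unchanged [b].
/r/ — between /e/ and /h/; rule 2 does not apply here → [r].
/l/ — between /o/ and /r/, word-finally or immediately before a consonant — surfaces as [ɫ] (rule 3).
/r/ (between /l/ and /o/): rule 2 targets it, but not between two vowels → unchanged [r].
/ɡ/ — between /o/ and /d/; rule 1 does not apply here → [ɡ].
/d/ (between /ɡ/ and /u/): rule 1 targets it, but not word-finally → unchanged [d].
/r/ — between /u/ and /o/, between two vowels — surfaces as [ɾ] (rule 2).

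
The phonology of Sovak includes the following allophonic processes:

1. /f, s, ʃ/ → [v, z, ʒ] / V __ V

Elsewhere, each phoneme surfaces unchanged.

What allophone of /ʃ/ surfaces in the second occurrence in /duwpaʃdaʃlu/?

[ʃ]

/ʃ/ (between /a/ and /l/) fails the environment for rule 1, so it stays [ʃ].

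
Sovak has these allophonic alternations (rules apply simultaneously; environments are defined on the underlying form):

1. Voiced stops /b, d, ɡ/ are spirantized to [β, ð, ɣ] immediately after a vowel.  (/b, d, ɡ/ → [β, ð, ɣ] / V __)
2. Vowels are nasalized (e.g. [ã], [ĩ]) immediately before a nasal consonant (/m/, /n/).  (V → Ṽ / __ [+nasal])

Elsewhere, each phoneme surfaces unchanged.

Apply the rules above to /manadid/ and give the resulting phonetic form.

[mãnaðið]

/m/ stays [m].
/a/ — between /m/ and /n/, before a nasal consonant — surfaces as [ã] (rule 2).
/n/ (between /a/ and /a/) is unaffected → [n].
/a/ (between /n/ and /d/): rule 2 targets it, but not before a nasal consonant → unchanged [a].
Rule 1 applies to /d/ (between /a/ and /i/: immediately after a vowel) → [ð].
/i/ (between /d/ and /d/) fails the environment for rule 2, so it stays [i].
/d/ (word-final) occurs immediately after a vowel → [ð] by rule 1.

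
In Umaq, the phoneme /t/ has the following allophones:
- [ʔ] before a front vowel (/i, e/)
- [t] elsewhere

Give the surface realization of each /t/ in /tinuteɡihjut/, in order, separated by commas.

Occurrence 1 (position 1): before a front vowel (/i, e/) → [ʔ].
Occurrence 2 (position 5): before a front vowel (/i, e/) → [ʔ].
Occurrence 3 (position 12): no conditioning environment matches → elsewhere allophone [t].

[ʔ], [ʔ], [t]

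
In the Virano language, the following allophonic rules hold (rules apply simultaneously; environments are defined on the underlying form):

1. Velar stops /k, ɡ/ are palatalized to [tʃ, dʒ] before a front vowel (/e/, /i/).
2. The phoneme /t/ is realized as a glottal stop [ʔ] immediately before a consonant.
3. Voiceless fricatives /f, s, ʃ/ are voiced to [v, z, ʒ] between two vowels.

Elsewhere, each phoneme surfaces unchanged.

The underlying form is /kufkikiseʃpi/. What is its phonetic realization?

[kuftʃitʃizeʃpi]

/k/ — word-initial; rule 1 does not apply here → [k].
/f/ (between /u/ and /k/) fails the environment for rule 3, so it stays [f].
/k/ (between /f/ and /i/) occurs before a front vowel → [tʃ] by rule 1.
/k/ meets the environment for rule 1 (before a front vowel) → [tʃ].
/s/ meets the environment for rule 3 (between two vowels) → [z].
/ʃ/ (between /e/ and /p/) fails the environment for rule 3, so it stays [ʃ].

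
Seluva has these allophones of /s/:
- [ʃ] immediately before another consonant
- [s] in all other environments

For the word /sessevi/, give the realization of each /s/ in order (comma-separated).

[s], [ʃ], [s]

Occurrence 1 (position 1): no conditioning environment matches → elsewhere allophone [s].
Occurrence 2 (position 3): immediately before another consonant → [ʃ].
Occurrence 3 (position 4): no conditioning environment matches → elsewhere allophone [s].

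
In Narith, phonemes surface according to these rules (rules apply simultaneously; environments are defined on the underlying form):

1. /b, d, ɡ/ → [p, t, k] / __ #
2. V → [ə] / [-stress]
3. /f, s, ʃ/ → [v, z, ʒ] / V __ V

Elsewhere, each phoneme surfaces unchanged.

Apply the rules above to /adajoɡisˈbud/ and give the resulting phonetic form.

Rule 2 applies to /a/ (word-initial: in an unstressed syllable) → [ə].
/d/ — between /a/ and /a/; rule 1 does not apply here → [d].
Rule 2 applies to /a/ (between /d/ and /j/: in an unstressed syllable) → [ə].
/o/ (between /j/ and /ɡ/): in an unstressed syllable, so rule 2 applies → [ə].
/ɡ/ (between /o/ and /i/) is in the target of rule 1 but the environment (word-finally) is not met → [ɡ].
Rule 2 applies to /i/ (between /ɡ/ and /s/: in an unstressed syllable) → [ə].
/s/ (between /i/ and /b/): rule 3 targets it, but not between two vowels → unchanged [s].
/b/ (between /s/ and /u/): rule 1 targets it, but not word-finally → unchanged [b].
/u/ — between /b/ and /d/; rule 2 does not apply here → [u].
Rule 1 applies to /d/ (word-final: word-finally) → [t].

[ədəjəɡəsˈbut]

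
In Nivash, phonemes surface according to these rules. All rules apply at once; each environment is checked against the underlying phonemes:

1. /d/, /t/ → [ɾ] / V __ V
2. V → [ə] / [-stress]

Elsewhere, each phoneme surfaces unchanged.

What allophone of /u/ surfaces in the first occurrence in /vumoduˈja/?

[ə]

/u/ — between /v/ and /m/, in an unstressed syllable — surfaces as [ə] (rule 2).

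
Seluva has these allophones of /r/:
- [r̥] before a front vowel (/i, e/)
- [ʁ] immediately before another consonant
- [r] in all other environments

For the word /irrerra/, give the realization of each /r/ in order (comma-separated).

[ʁ], [r̥], [ʁ], [r]

Occurrence 1 (position 2): immediately before another consonant → [ʁ].
Occurrence 2 (position 3): before a front vowel (/i, e/) → [r̥].
Occurrence 3 (position 5): immediately before another consonant → [ʁ].
Occurrence 4 (position 6): no conditioning environment matches → elsewhere allophone [r].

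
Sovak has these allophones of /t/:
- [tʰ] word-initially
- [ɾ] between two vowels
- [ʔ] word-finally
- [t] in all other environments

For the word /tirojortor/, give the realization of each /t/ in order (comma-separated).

Occurrence 1 (position 1): word-initially → [tʰ].
Occurrence 2 (position 8): no conditioning environment matches → elsewhere allophone [t].

[tʰ], [t]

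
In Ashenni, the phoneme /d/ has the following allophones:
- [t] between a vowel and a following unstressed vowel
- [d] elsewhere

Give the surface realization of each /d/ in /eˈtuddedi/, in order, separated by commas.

[d], [d], [t]

Occurrence 1 (position 4): no conditioning environment matches → elsewhere allophone [d].
Occurrence 2 (position 5): no conditioning environment matches → elsewhere allophone [d].
Occurrence 3 (position 7): between a vowel and a following unstressed vowel → [t].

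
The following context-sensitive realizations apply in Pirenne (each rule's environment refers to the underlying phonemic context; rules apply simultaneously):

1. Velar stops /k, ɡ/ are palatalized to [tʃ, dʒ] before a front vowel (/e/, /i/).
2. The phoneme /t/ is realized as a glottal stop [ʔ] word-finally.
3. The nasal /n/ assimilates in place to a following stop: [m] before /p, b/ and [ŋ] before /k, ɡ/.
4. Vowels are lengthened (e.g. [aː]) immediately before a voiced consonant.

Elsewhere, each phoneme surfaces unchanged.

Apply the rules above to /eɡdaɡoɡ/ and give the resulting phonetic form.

/e/ (word-initial): before a voiced consonant, so rule 4 applies → [eː].
/ɡ/ (between /e/ and /d/) fails the environment for rule 1, so it stays [ɡ].
/d/ — not in any rule's target class → [d].
/a/ meets the environment for rule 4 (before a voiced consonant) → [aː].
/ɡ/ (between /a/ and /o/) fails the environment for rule 1, so it stays [ɡ].
/o/ meets the environment for rule 4 (before a voiced consonant) → [oː].
/ɡ/ (word-final) is in the target of rule 1 but the environment (before a front vowel) is not met → [ɡ].

[eːɡdaːɡoːɡ]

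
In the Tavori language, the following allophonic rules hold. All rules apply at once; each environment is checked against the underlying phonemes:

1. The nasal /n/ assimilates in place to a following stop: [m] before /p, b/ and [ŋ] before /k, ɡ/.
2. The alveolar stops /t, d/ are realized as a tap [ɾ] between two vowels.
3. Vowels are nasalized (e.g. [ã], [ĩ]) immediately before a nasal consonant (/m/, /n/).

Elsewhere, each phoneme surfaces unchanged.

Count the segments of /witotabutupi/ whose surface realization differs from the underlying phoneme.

3

Segments that undergo a rule: /t/ → [ɾ] (rule 2); /t/ → [ɾ] (rule 2); /t/ → [ɾ] (rule 2).
All other segments surface unchanged.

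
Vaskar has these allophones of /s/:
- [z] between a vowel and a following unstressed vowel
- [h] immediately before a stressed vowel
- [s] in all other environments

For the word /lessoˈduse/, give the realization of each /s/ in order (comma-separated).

Occurrence 1 (position 3): no conditioning environment matches → elsewhere allophone [s].
Occurrence 2 (position 4): no conditioning environment matches → elsewhere allophone [s].
Occurrence 3 (position 8): between a vowel and a following unstressed vowel → [z].

[s], [s], [z]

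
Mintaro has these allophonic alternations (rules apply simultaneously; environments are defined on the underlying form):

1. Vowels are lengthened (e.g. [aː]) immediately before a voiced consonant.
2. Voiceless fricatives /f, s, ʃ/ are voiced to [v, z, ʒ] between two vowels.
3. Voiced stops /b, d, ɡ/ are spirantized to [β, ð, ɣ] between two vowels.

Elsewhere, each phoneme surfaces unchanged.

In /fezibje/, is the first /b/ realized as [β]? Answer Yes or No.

/b/ (between /i/ and /j/) fails the environment for rule 3, so it stays [b].
The actual realization is [b], not [β].

No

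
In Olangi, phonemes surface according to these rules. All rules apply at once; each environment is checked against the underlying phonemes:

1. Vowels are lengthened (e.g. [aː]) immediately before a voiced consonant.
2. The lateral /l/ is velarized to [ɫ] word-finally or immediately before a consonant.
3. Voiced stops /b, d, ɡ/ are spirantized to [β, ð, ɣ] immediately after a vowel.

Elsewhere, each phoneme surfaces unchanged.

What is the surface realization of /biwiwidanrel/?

[biːwiːwiːðaːnreːɫ]

/b/ — word-initial; rule 3 does not apply here → [b].
/i/ (between /b/ and /w/) occurs before a voiced consonant → [iː] by rule 1.
/w/ stays [w].
/i/ (between /w/ and /w/) occurs before a voiced consonant → [iː] by rule 1.
/w/ (between /i/ and /i/) is unaffected → [w].
/i/ meets the environment for rule 1 (before a voiced consonant) → [iː].
/d/ (between /i/ and /a/): immediately after a vowel, so rule 3 applies → [ð].
/a/ meets the environment for rule 1 (before a voiced consonant) → [aː].
/n/ (between /a/ and /r/): no rule targets it → [n].
/r/ (between /n/ and /e/) is unaffected → [r].
/e/ (between /r/ and /l/) occurs before a voiced consonant → [eː] by rule 1.
/l/ meets the environment for rule 2 (word-finally or immediately before a consonant) → [ɫ].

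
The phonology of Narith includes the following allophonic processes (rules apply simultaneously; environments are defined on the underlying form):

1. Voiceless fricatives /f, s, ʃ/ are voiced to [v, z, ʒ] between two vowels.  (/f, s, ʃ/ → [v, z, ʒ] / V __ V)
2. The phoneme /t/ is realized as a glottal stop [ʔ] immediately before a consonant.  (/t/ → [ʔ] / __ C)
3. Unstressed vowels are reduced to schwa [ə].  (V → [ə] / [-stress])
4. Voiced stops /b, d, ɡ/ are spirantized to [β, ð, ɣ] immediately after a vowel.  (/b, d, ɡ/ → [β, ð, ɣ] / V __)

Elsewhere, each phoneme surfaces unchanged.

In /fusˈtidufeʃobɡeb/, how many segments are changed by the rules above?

Segments that undergo a rule: /u/ → [ə] (rule 3); /d/ → [ð] (rule 4); /u/ → [ə] (rule 3); /f/ → [v] (rule 1); /e/ → [ə] (rule 3); /ʃ/ → [ʒ] (rule 1); /o/ → [ə] (rule 3); /b/ → [β] (rule 4); /e/ → [ə] (rule 3); /b/ → [β] (rule 4).
All other segments surface unchanged.

10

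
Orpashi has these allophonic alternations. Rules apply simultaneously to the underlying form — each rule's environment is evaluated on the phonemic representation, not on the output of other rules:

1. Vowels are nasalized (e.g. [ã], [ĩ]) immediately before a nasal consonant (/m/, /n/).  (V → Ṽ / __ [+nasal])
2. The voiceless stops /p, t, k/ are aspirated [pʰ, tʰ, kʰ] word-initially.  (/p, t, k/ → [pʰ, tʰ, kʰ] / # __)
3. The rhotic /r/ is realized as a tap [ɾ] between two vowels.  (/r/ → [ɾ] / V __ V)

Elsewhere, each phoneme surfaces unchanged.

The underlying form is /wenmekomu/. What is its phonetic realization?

[wẽnmekõmu]

/w/ — not in any rule's target class → [w].
/e/ — between /w/ and /n/, before a nasal consonant — surfaces as [ẽ] (rule 1).
/n/ — not in any rule's target class → [n].
/m/ stays [m].
/e/ (between /m/ and /k/) fails the environment for rule 1, so it stays [e].
/k/ (between /e/ and /o/) fails the environment for rule 2, so it stays [k].
/o/ (between /k/ and /m/) occurs before a nasal consonant → [õ] by rule 1.
/m/ — not in any rule's target class → [m].
/u/ (word-final): rule 1 targets it, but not before a nasal consonant → unchanged [u].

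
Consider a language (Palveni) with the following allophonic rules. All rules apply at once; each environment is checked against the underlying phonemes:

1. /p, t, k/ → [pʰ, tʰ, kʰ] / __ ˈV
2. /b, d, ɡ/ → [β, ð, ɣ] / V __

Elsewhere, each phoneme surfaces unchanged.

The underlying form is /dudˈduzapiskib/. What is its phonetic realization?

[duðˈduzapiskiβ]

/d/ (word-initial): rule 2 targets it, but not immediately after a vowel → unchanged [d].
/d/ meets the environment for rule 2 (immediately after a vowel) → [ð].
/d/ — between /d/ and /u/; rule 2 does not apply here → [d].
/p/ (between /a/ and /i/): rule 1 targets it, but not immediately before a stressed vowel → unchanged [p].
/k/ (between /s/ and /i/) is in the target of rule 1 but the environment (immediately before a stressed vowel) is not met → [k].
/b/ — word-final, immediately after a vowel — surfaces as [β] (rule 2).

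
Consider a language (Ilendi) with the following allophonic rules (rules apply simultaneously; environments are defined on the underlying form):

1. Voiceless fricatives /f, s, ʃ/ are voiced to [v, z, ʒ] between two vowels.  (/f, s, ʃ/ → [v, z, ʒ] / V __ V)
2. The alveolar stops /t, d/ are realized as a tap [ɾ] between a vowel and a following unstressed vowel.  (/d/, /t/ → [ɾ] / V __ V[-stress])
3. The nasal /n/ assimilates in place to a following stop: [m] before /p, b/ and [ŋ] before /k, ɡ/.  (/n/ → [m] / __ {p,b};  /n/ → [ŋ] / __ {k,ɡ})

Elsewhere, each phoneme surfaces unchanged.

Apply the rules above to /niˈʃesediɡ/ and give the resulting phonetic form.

[niˈʒezeɾiɡ]

/n/ (word-initial): rule 3 targets it, but not before a labial or velar stop → unchanged [n].
/i/ stays [i].
/ʃ/ (between /i/ and /e/) occurs between two vowels → [ʒ] by rule 1.
/e/ — not in any rule's target class → [e].
Rule 1 applies to /s/ (between /e/ and /e/: between two vowels) → [z].
/e/ (between /s/ and /d/) is unaffected → [e].
/d/ (between /e/ and /i/) occurs between a vowel and a following unstressed vowel → [ɾ] by rule 2.
/i/ — not in any rule's target class → [i].
/ɡ/ stays [ɡ].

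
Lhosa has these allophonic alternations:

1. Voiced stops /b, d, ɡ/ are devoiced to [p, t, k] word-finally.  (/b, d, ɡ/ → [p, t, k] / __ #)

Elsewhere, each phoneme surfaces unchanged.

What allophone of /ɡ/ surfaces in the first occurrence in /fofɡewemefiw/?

[ɡ]

/ɡ/ (between /f/ and /e/): rule 1 targets it, but not word-finally → unchanged [ɡ].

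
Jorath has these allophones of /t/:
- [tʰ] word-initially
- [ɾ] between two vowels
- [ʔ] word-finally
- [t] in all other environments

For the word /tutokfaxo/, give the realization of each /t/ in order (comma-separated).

Occurrence 1 (position 1): word-initially → [tʰ].
Occurrence 2 (position 3): between two vowels → [ɾ].

[tʰ], [ɾ]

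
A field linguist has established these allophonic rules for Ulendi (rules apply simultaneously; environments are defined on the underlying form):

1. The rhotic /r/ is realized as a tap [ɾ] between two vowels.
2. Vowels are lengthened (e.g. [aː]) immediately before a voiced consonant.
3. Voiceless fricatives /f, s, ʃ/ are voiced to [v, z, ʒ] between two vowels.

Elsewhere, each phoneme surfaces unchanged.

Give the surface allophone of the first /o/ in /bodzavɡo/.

Rule 2 applies to /o/ (between /b/ and /d/: before a voiced consonant) → [oː].

[oː]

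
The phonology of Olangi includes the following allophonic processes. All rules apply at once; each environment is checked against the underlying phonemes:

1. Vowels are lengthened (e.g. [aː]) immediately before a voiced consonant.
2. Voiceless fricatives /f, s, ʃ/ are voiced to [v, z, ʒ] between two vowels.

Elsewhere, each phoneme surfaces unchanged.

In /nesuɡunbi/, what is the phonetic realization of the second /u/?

[uː]

/u/ meets the environment for rule 1 (before a voiced consonant) → [uː].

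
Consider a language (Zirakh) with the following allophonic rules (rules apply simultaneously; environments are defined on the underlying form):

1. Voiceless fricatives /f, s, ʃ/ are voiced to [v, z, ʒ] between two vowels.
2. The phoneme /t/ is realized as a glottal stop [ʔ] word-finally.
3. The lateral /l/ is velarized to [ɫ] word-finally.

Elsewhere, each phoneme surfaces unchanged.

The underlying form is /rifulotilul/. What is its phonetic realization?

/f/ (between /i/ and /u/): between two vowels, so rule 1 applies → [v].
/l/ — between /u/ and /o/; rule 3 does not apply here → [l].
/t/ — between /o/ and /i/; rule 2 does not apply here → [t].
/l/ — between /i/ and /u/; rule 3 does not apply here → [l].
/l/ (word-final) occurs word-finally → [ɫ] by rule 3.

[rivulotiluɫ]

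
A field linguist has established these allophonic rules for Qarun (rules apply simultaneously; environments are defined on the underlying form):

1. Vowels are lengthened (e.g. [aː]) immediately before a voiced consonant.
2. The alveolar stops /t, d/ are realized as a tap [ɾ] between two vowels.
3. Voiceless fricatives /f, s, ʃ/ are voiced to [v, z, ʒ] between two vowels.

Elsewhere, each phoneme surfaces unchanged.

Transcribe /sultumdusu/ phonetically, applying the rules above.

[suːltuːmduzu]

/s/ (word-initial) is in the target of rule 3 but the environment (between two vowels) is not met → [s].
/u/ (between /s/ and /l/) occurs before a voiced consonant → [uː] by rule 1.
/l/ (between /u/ and /t/) is unaffected → [l].
/t/ (between /l/ and /u/) fails the environment for rule 2, so it stays [t].
/u/ — between /t/ and /m/, before a voiced consonant — surfaces as [uː] (rule 1).
/m/ (between /u/ and /d/) is unaffected → [m].
/d/ (between /m/ and /u/) is in the target of rule 2 but the environment (between two vowels) is not met → [d].
/u/ (between /d/ and /s/): rule 1 targets it, but not before a voiced consonant → unchanged [u].
/s/ (between /u/ and /u/) occurs between two vowels → [z] by rule 3.
/u/ — word-final; rule 1 does not apply here → [u].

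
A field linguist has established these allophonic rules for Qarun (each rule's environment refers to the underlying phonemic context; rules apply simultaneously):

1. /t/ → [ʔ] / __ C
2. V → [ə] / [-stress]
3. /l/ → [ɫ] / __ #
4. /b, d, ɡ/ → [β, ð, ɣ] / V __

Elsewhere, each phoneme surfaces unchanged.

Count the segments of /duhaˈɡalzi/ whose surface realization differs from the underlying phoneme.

4

Segments that undergo a rule: /u/ → [ə] (rule 2); /a/ → [ə] (rule 2); /ɡ/ → [ɣ] (rule 4); /i/ → [ə] (rule 2).
All other segments surface unchanged.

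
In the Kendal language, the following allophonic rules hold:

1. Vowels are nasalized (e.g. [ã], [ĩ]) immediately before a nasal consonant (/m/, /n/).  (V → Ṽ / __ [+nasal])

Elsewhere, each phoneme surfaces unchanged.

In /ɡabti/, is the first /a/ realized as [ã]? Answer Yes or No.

/a/ — between /ɡ/ and /b/; rule 1 does not apply here → [a].
The actual realization is [a], not [ã].

No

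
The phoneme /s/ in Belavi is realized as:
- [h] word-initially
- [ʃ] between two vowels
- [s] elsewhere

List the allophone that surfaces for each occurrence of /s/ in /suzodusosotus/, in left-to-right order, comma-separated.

Occurrence 1 (position 1): word-initially → [h].
Occurrence 2 (position 7): between two vowels → [ʃ].
Occurrence 3 (position 9): between two vowels → [ʃ].
Occurrence 4 (position 13): no conditioning environment matches → elsewhere allophone [s].

[h], [ʃ], [ʃ], [s]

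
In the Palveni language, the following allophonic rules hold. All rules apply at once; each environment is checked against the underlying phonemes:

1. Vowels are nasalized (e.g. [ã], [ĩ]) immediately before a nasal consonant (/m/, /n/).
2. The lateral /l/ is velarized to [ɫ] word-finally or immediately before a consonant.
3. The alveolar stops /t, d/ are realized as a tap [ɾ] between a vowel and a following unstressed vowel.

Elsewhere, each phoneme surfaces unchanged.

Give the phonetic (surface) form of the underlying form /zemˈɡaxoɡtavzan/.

/e/ — between /z/ and /m/, before a nasal consonant — surfaces as [ẽ] (rule 1).
/a/ (between /ɡ/ and /x/) fails the environment for rule 1, so it stays [a].
/o/ (between /x/ and /ɡ/) fails the environment for rule 1, so it stays [o].
/t/ (between /ɡ/ and /a/): rule 3 targets it, but not between a vowel and a following unstressed vowel → unchanged [t].
/a/ (between /t/ and /v/) fails the environment for rule 1, so it stays [a].
/a/ (between /z/ and /n/) occurs before a nasal consonant → [ã] by rule 1.

[zẽmˈɡaxoɡtavzãn]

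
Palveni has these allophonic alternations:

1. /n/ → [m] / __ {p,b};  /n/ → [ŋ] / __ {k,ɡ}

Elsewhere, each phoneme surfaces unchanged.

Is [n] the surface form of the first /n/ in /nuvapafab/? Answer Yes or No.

/n/ (word-initial): rule 1 targets it, but not before a labial or velar stop → unchanged [n].
The actual realization is [n], which matches [n].

Yes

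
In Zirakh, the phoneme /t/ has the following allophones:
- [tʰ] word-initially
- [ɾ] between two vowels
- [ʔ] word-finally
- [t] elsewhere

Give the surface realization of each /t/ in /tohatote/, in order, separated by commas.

[tʰ], [ɾ], [ɾ]

Occurrence 1 (position 1): word-initially → [tʰ].
Occurrence 2 (position 5): between two vowels → [ɾ].
Occurrence 3 (position 7): between two vowels → [ɾ].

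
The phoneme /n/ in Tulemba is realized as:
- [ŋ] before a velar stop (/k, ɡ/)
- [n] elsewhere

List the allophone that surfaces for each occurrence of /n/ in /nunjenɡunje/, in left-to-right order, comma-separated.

Occurrence 1 (position 1): no conditioning environment matches → elsewhere allophone [n].
Occurrence 2 (position 3): no conditioning environment matches → elsewhere allophone [n].
Occurrence 3 (position 6): before a velar stop → [ŋ].
Occurrence 4 (position 9): no conditioning environment matches → elsewhere allophone [n].

[n], [n], [ŋ], [n]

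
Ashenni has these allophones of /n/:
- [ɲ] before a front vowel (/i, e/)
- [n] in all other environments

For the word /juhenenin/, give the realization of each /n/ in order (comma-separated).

[ɲ], [ɲ], [n]

Occurrence 1 (position 5): before a front vowel (/i, e/) → [ɲ].
Occurrence 2 (position 7): before a front vowel (/i, e/) → [ɲ].
Occurrence 3 (position 9): no conditioning environment matches → elsewhere allophone [n].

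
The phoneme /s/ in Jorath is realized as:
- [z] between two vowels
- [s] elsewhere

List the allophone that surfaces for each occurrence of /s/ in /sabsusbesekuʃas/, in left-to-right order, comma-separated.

Occurrence 1 (position 1): no conditioning environment matches → elsewhere allophone [s].
Occurrence 2 (position 4): no conditioning environment matches → elsewhere allophone [s].
Occurrence 3 (position 6): no conditioning environment matches → elsewhere allophone [s].
Occurrence 4 (position 9): between two vowels → [z].
Occurrence 5 (position 15): no conditioning environment matches → elsewhere allophone [s].

[s], [s], [s], [z], [s]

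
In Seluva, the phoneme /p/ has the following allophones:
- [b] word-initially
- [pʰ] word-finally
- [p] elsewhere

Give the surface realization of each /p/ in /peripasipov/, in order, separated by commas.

Occurrence 1 (position 1): word-initially → [b].
Occurrence 2 (position 5): no conditioning environment matches → elsewhere allophone [p].
Occurrence 3 (position 9): no conditioning environment matches → elsewhere allophone [p].

[b], [p], [p]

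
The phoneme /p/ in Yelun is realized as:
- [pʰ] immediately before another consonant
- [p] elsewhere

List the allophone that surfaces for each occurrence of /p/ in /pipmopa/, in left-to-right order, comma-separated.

Occurrence 1 (position 1): no conditioning environment matches → elsewhere allophone [p].
Occurrence 2 (position 3): immediately before another consonant → [pʰ].
Occurrence 3 (position 6): no conditioning environment matches → elsewhere allophone [p].

[p], [pʰ], [p]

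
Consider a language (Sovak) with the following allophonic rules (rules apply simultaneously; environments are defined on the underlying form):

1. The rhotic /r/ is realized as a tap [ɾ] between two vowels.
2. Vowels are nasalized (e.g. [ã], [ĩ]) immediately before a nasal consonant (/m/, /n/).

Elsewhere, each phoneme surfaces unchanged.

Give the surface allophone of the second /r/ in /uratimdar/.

[r]

/r/ (word-final) is in the target of rule 1 but the environment (between two vowels) is not met → [r].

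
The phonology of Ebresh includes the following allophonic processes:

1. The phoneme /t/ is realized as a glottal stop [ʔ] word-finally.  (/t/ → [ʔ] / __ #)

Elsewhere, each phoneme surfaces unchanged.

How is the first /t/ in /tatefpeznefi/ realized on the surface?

[t]

/t/ (word-initial) fails the environment for rule 1, so it stays [t].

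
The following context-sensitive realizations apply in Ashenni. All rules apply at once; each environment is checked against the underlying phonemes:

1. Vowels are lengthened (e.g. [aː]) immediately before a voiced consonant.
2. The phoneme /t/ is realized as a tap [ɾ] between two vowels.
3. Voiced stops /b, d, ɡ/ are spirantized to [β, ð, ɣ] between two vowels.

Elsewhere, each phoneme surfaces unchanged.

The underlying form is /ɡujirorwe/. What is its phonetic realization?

/ɡ/ (word-initial) is in the target of rule 3 but the environment (between two vowels) is not met → [ɡ].
/u/ (between /ɡ/ and /j/): before a voiced consonant, so rule 1 applies → [uː].
/j/ — not in any rule's target class → [j].
/i/ meets the environment for rule 1 (before a voiced consonant) → [iː].
/r/ stays [r].
Rule 1 applies to /o/ (between /r/ and /r/: before a voiced consonant) → [oː].
/r/ (between /o/ and /w/): no rule targets it → [r].
/w/ (between /r/ and /e/): no rule targets it → [w].
/e/ (word-final) fails the environment for rule 1, so it stays [e].

[ɡuːjiːroːrwe]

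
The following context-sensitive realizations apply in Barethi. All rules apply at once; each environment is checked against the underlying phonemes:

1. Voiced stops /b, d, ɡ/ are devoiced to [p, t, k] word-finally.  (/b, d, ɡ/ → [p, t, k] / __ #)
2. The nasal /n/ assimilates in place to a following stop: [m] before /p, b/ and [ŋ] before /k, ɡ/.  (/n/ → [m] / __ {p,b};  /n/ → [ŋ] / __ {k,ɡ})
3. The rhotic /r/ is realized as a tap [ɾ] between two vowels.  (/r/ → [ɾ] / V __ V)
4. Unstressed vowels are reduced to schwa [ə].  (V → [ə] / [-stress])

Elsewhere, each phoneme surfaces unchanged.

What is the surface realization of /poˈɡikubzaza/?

[pəˈɡikəbzəzə]

/p/ — not in any rule's target class → [p].
/o/ — between /p/ and /ɡ/, in an unstressed syllable — surfaces as [ə] (rule 4).
/ɡ/ (between /o/ and /i/) fails the environment for rule 1, so it stays [ɡ].
/i/ (between /ɡ/ and /k/): rule 4 targets it, but not in an unstressed syllable → unchanged [i].
/k/ (between /i/ and /u/): no rule targets it → [k].
/u/ — between /k/ and /b/, in an unstressed syllable — surfaces as [ə] (rule 4).
/b/ (between /u/ and /z/) is in the target of rule 1 but the environment (word-finally) is not met → [b].
/z/ — not in any rule's target class → [z].
/a/ — between /z/ and /z/, in an unstressed syllable — surfaces as [ə] (rule 4).
/z/ — not in any rule's target class → [z].
/a/ meets the environment for rule 4 (in an unstressed syllable) → [ə].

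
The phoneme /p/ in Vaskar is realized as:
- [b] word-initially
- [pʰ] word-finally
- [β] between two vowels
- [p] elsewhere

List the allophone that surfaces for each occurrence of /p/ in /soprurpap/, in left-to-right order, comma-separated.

[p], [p], [pʰ]

Occurrence 1 (position 3): no conditioning environment matches → elsewhere allophone [p].
Occurrence 2 (position 7): no conditioning environment matches → elsewhere allophone [p].
Occurrence 3 (position 9): word-finally → [pʰ].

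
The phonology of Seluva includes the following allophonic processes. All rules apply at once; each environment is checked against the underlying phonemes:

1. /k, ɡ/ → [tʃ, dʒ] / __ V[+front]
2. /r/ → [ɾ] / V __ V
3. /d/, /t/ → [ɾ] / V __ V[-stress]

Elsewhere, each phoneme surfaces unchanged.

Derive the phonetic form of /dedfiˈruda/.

[dedfiˈɾuɾa]

/d/ (word-initial) fails the environment for rule 3, so it stays [d].
/e/ — not in any rule's target class → [e].
/d/ (between /e/ and /f/): rule 3 targets it, but not between a vowel and a following unstressed vowel → unchanged [d].
/f/ stays [f].
/i/ stays [i].
/r/ meets the environment for rule 2 (between two vowels) → [ɾ].
/u/ stays [u].
Rule 3 applies to /d/ (between /u/ and /a/: between a vowel and a following unstressed vowel) → [ɾ].
/a/ stays [a].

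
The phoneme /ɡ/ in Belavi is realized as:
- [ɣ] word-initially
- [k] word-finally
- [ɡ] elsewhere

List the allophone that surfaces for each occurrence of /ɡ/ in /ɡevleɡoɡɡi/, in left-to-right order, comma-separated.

[ɣ], [ɡ], [ɡ], [ɡ]

Occurrence 1 (position 1): word-initially → [ɣ].
Occurrence 2 (position 6): no conditioning environment matches → elsewhere allophone [ɡ].
Occurrence 3 (position 8): no conditioning environment matches → elsewhere allophone [ɡ].
Occurrence 4 (position 9): no conditioning environment matches → elsewhere allophone [ɡ].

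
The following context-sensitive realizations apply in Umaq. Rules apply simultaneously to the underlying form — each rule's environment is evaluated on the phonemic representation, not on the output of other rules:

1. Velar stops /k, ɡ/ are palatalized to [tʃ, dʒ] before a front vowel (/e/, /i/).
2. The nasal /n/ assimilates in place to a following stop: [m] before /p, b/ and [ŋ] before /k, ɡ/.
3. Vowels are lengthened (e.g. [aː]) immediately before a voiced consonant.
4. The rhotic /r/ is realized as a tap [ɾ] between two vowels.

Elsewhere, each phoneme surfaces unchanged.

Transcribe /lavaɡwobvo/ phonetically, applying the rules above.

[laːvaːɡwoːbvo]

/l/ (word-initial): no rule targets it → [l].
/a/ (between /l/ and /v/) occurs before a voiced consonant → [aː] by rule 3.
/v/ stays [v].
/a/ (between /v/ and /ɡ/) occurs before a voiced consonant → [aː] by rule 3.
/ɡ/ (between /a/ and /w/) fails the environment for rule 1, so it stays [ɡ].
/w/ — not in any rule's target class → [w].
/o/ (between /w/ and /b/) occurs before a voiced consonant → [oː] by rule 3.
/b/ (between /o/ and /v/): no rule targets it → [b].
/v/ stays [v].
/o/ — word-final; rule 3 does not apply here → [o].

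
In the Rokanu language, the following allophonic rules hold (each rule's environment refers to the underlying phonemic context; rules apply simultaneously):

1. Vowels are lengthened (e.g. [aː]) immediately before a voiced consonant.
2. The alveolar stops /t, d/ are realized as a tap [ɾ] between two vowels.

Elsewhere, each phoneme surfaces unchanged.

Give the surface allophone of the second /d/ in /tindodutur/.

[ɾ]

/d/ (between /o/ and /u/) occurs between two vowels → [ɾ] by rule 2.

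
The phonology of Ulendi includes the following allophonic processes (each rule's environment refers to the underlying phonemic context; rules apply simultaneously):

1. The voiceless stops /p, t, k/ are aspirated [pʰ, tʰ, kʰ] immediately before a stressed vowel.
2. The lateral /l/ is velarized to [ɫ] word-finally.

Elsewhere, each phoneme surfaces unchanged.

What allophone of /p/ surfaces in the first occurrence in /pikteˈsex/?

[p]

/p/ (word-initial) is in the target of rule 1 but the environment (immediately before a stressed vowel) is not met → [p].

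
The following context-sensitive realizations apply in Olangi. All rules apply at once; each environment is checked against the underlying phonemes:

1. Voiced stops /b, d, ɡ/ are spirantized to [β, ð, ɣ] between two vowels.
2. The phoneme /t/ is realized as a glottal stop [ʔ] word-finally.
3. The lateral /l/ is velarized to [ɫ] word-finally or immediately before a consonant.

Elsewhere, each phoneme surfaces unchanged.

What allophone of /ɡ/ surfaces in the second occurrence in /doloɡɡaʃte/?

[ɡ]

/ɡ/ (between /ɡ/ and /a/) is in the target of rule 1 but the environment (between two vowels) is not met → [ɡ].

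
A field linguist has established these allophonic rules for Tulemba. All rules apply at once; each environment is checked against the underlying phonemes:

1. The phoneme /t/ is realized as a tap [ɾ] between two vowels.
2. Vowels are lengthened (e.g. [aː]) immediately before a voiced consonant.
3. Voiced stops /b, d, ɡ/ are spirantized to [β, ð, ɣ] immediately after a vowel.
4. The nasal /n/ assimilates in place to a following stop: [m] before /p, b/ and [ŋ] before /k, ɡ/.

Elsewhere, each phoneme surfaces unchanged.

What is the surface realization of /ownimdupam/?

[oːwniːmdupaːm]

/o/ (word-initial): before a voiced consonant, so rule 2 applies → [oː].
/n/ (between /w/ and /i/) is in the target of rule 4 but the environment (before a labial or velar stop) is not met → [n].
/i/ (between /n/ and /m/): before a voiced consonant, so rule 2 applies → [iː].
/d/ (between /m/ and /u/): rule 3 targets it, but not immediately after a vowel → unchanged [d].
/u/ (between /d/ and /p/) is in the target of rule 2 but the environment (before a voiced consonant) is not met → [u].
/a/ — between /p/ and /m/, before a voiced consonant — surfaces as [aː] (rule 2).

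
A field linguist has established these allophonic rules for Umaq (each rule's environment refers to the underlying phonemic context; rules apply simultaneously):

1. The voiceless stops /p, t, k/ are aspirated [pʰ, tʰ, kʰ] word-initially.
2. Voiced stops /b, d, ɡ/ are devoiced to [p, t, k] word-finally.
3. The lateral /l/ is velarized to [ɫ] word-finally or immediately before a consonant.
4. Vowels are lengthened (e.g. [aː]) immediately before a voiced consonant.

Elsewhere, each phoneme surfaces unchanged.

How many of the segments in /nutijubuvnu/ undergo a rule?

Segments that undergo a rule: /i/ → [iː] (rule 4); /u/ → [uː] (rule 4); /u/ → [uː] (rule 4).
All other segments surface unchanged.

3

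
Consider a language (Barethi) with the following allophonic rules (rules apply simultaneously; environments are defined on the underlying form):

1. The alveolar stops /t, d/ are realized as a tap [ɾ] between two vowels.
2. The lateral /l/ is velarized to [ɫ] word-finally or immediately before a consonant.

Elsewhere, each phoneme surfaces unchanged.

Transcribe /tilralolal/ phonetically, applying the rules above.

[tiɫralolaɫ]

/t/ (word-initial) is in the target of rule 1 but the environment (between two vowels) is not met → [t].
/l/ meets the environment for rule 2 (word-finally or immediately before a consonant) → [ɫ].
/l/ — between /a/ and /o/; rule 2 does not apply here → [l].
/l/ — between /o/ and /a/; rule 2 does not apply here → [l].
/l/ — word-final, word-finally or immediately before a consonant — surfaces as [ɫ] (rule 2).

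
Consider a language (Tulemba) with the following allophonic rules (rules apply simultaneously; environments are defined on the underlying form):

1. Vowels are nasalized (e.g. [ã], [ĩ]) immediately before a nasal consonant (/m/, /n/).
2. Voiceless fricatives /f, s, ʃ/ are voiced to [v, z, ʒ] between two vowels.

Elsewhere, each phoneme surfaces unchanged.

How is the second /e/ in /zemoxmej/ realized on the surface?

/e/ (between /m/ and /j/): rule 1 targets it, but not before a nasal consonant → unchanged [e].

[e]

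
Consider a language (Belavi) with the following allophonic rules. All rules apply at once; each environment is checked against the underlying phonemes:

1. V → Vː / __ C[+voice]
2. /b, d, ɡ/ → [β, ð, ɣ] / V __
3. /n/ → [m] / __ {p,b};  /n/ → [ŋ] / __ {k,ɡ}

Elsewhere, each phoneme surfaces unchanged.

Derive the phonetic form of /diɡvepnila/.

[diːɣvepniːla]

/d/ (word-initial) is in the target of rule 2 but the environment (immediately after a vowel) is not met → [d].
/i/ (between /d/ and /ɡ/): before a voiced consonant, so rule 1 applies → [iː].
/ɡ/ (between /i/ and /v/): immediately after a vowel, so rule 2 applies → [ɣ].
/e/ (between /v/ and /p/) fails the environment for rule 1, so it stays [e].
/n/ — between /p/ and /i/; rule 3 does not apply here → [n].
/i/ — between /n/ and /l/, before a voiced consonant — surfaces as [iː] (rule 1).
/a/ (word-final) fails the environment for rule 1, so it stays [a].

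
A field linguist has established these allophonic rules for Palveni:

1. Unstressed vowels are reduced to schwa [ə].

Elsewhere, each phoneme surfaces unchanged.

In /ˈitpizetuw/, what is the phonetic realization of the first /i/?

/i/ (word-initial): rule 1 targets it, but not in an unstressed syllable → unchanged [i].

[i]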